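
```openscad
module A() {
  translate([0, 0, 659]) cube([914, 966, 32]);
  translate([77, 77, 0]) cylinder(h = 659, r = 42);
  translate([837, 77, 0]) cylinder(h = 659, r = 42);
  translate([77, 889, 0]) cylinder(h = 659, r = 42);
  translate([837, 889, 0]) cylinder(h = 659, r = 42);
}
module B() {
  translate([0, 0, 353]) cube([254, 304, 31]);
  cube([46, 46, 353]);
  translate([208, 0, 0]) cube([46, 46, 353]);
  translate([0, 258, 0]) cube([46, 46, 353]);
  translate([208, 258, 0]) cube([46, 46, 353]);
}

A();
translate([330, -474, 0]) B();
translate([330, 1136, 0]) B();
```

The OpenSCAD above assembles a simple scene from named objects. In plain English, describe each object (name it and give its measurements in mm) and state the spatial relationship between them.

A is a table with a 914×966 mm rectangular top, 32 mm thick, top surface at z = 691 mm, supported by four round legs of 84 mm diameter, each leg's bounding box inset 35 mm from the nearest pair of top edges, running from the floor.

B is a four-legged stool. The seat is a 254×304×31 mm slab whose top surface is at z = 384 mm; four square legs, each 46×46 mm in cross-section, run from the floor (z = 0) to the underside of the seat, each flush with a corner of the seat.

Two stools sit around the table at the −y, +y sides.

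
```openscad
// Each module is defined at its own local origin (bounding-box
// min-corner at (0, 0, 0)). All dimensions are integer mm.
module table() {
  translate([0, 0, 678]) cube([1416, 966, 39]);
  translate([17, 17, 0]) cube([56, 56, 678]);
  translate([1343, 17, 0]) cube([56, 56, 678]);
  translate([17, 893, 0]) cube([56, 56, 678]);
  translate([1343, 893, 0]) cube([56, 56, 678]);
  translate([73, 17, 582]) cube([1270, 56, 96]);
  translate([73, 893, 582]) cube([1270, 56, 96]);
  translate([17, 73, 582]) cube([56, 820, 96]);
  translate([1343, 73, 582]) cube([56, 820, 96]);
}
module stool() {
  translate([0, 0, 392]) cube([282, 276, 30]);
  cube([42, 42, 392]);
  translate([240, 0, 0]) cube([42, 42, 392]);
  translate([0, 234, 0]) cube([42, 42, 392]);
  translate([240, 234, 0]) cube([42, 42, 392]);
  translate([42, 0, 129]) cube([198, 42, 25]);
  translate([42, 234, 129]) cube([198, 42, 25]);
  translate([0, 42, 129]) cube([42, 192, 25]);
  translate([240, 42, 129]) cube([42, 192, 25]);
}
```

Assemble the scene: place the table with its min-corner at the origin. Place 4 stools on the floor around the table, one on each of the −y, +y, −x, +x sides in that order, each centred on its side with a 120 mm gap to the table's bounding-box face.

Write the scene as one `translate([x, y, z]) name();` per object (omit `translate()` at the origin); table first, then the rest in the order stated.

table();
translate([567, -396, 0]) stool();
translate([567, 1086, 0]) stool();
translate([-402, 345, 0]) stool();
translate([1536, 345, 0]) stool();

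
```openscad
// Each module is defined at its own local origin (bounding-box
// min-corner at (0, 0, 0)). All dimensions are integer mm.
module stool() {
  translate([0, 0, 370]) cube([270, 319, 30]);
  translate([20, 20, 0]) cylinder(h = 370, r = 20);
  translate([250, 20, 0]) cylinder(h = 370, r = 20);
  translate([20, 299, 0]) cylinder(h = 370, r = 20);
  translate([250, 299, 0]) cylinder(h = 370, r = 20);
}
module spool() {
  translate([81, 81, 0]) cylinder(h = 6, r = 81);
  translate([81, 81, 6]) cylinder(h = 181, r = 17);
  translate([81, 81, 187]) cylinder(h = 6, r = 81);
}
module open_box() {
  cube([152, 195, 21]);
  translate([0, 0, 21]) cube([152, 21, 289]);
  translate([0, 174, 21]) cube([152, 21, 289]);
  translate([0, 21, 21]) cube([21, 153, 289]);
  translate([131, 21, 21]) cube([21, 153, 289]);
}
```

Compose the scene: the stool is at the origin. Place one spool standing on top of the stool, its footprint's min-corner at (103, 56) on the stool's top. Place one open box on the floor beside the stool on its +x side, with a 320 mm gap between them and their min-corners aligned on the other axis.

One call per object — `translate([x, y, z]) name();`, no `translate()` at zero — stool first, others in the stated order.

stool();
translate([103, 56, 400]) spool();
translate([590, 0, 0]) open_box();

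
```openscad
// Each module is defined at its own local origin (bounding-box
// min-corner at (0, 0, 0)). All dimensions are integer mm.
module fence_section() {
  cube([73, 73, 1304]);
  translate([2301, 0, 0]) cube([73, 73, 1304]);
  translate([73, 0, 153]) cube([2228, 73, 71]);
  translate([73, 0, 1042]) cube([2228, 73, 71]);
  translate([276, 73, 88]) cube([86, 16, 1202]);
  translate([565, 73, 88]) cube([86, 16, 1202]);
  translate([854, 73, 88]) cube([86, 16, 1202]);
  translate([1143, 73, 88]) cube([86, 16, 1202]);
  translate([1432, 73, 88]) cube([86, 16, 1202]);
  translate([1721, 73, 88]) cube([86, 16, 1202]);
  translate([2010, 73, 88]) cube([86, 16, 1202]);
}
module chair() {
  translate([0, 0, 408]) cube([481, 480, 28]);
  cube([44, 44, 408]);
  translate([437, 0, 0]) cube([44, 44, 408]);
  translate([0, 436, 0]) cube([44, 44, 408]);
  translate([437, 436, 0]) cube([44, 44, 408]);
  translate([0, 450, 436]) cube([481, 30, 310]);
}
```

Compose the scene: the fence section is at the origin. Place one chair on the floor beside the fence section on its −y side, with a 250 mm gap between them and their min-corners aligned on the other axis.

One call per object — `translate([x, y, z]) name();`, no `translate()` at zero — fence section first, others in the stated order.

fence_section();
translate([0, -730, 0]) chair();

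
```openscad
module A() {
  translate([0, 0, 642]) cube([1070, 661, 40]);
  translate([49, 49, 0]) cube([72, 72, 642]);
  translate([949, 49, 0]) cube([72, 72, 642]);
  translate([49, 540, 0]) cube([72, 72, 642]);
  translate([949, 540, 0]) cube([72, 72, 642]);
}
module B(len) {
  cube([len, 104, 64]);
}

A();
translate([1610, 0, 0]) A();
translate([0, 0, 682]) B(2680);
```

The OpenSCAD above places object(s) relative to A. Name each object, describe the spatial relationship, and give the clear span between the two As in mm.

Second table starts at x = 1610; first ends at x = 1070; clear span = 1610 − 1070 = 540 mm.

A is a table. B is a beam. A beam spans the tops of two tables. The clear span between the two tables is 540 mm.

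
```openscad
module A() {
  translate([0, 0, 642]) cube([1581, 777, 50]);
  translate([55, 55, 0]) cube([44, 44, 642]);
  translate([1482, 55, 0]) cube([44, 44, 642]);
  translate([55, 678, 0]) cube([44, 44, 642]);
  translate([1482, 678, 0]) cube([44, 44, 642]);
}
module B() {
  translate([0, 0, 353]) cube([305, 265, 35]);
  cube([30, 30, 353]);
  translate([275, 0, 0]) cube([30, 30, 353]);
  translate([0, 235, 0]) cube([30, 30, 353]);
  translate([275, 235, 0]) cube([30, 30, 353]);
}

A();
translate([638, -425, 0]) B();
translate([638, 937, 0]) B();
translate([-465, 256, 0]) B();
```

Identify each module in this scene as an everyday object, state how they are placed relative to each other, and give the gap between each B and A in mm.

A is a table. B is a stool. Three stools sit around the table at the −y, +y, −x sides. The gap between each stool and the table is 160 mm.

Each stool's nearest face is 160 mm from the table's bounding box.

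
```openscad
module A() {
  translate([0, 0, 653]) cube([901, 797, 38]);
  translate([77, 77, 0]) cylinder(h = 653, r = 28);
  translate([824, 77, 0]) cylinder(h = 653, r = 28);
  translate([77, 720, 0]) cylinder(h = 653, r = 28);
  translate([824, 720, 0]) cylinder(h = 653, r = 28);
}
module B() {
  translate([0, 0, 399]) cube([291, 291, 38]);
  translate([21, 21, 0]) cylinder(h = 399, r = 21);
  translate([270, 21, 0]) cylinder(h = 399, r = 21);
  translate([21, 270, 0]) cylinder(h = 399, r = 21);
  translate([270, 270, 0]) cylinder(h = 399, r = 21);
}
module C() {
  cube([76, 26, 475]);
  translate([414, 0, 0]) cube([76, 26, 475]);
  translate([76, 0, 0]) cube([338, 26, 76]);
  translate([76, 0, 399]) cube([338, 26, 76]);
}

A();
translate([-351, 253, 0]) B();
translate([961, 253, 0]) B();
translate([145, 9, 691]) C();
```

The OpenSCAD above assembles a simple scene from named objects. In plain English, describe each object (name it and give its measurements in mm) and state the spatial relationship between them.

A is a rectangular dining table. The top is 901×797×38 mm with its upper surface at z = 691 mm. It stands on four round legs of 56 mm diameter, each leg's bounding box inset 49 mm from the nearest pair of top edges, running from the floor to the underside of the top.

B is a four-legged stool. The seat is a 291×291×38 mm slab whose top surface is at z = 437 mm; four round legs, each 42 mm in diameter, run from the floor (z = 0) to the underside of the seat, each leg's axis is inset half a diameter from the nearest pair of seat edges (so the leg's bounding box is flush with the corner).

C is a rectangular picture frame lying in the x–z plane (depth along y). The opening is 338 mm wide (x) by 323 mm tall (z), surrounded by a border 76 mm wide on all four sides. The frame is 26 mm deep and is made of two full-height vertical stiles with two horizontal rails fitted between them.

Two stools sit around the table at the −x, +x sides. The picture frame is on top of the table.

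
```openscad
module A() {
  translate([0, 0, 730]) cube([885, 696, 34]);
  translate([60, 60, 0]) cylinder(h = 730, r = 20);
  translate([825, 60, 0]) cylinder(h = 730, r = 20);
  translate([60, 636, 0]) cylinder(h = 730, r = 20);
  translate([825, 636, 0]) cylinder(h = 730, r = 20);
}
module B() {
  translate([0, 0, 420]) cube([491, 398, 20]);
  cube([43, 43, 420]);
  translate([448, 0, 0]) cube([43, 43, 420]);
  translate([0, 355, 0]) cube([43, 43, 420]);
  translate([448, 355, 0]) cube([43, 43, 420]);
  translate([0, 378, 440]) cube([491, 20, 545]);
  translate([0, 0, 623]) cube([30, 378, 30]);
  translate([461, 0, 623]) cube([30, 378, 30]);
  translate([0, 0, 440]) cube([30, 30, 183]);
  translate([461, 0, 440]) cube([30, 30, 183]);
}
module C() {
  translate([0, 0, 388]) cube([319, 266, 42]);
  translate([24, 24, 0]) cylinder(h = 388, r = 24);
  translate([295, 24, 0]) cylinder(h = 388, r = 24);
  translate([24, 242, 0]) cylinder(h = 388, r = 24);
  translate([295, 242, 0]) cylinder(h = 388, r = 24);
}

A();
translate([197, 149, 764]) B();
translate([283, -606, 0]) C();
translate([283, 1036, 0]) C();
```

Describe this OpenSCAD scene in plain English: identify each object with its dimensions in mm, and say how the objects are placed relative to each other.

A is a table: top 885 mm (x) × 696 mm (y), 34 mm thick, upper face at z = 764 mm, on four round legs of 40 mm diameter, each leg's bounding box inset 40 mm from the nearest pair of top edges, running from z = 0 to the bottom of the top.

B is a chair. The seat is a 491×398×20 mm slab with its top at z = 440 mm, on four 43×43 mm corner legs (flush with the seat edges, standing on z = 0). A flat backrest 20 mm thick, 545 mm tall, spans the full seat width and rises from the seat top along its +y edge, rear face flush with the rear of the seat. Two armrests of 30×30 mm section run along each side from the seat's front edge to the front of the backrest, top faces 213 mm above the seat top and outer faces flush with the seat's x-edges; a 30×30 mm post under the front of each armrest stands on the seat at the front corner.

C is a four-legged stool. The seat is 319×266 mm, 42 mm thick, top at z = 430 mm. It stands on four round legs, each 48 mm in diameter, from z = 0 to the seat underside, each leg's axis is inset half a diameter from the nearest pair of seat edges (so the leg's bounding box is flush with the corner).

The chair is on top of the table, centred. Two stools sit around the table at the −y, +y sides.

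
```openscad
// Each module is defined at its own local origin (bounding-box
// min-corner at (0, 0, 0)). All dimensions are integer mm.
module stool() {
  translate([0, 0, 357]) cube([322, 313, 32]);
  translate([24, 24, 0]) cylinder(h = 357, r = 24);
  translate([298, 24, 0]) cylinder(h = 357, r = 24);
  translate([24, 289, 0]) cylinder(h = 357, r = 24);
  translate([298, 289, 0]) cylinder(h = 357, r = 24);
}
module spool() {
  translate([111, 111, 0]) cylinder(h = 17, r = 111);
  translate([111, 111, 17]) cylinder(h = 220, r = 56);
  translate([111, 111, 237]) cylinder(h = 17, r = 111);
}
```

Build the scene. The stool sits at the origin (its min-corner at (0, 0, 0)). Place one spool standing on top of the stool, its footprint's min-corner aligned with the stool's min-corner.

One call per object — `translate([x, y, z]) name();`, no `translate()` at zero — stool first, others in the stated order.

stool();
translate([0, 0, 389]) spool();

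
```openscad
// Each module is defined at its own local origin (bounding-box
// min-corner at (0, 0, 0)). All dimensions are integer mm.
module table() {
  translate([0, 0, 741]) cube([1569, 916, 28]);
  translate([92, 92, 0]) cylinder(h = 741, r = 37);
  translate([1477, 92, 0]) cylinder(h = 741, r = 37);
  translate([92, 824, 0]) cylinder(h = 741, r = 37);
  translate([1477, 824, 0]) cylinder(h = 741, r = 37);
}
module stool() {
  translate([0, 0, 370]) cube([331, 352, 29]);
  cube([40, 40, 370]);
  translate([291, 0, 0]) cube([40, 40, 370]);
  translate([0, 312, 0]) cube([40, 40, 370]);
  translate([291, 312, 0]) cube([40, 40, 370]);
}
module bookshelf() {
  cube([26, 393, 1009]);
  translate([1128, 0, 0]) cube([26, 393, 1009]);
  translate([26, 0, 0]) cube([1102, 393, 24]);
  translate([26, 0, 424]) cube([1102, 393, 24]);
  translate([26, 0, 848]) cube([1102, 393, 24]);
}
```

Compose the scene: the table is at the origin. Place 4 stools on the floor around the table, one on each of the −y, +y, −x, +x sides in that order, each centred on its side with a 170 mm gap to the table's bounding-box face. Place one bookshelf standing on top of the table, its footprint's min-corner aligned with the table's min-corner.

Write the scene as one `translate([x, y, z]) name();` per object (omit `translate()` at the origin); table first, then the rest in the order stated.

table();
translate([619, -522, 0]) stool();
translate([619, 1086, 0]) stool();
translate([-501, 282, 0]) stool();
translate([1739, 282, 0]) stool();
translate([0, 0, 769]) bookshelf();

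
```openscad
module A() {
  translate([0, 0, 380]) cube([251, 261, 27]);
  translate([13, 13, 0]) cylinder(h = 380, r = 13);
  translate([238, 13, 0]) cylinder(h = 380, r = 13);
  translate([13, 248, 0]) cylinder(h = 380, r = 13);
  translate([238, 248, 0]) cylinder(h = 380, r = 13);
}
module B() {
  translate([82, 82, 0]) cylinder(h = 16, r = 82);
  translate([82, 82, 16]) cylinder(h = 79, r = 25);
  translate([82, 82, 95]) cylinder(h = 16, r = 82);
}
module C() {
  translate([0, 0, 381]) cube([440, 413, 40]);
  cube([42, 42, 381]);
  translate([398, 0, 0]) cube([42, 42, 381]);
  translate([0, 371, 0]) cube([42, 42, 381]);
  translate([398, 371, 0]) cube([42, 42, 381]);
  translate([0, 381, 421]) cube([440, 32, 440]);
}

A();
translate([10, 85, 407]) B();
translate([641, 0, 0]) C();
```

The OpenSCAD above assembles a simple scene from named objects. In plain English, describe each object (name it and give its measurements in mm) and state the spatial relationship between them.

A is a four-legged stool. The seat is 251×261 mm, 27 mm thick, top at z = 407 mm. It stands on four round legs, each 26 mm in diameter, from z = 0 to the seat underside, each leg's axis is inset half a diameter from the nearest pair of seat edges (so the leg's bounding box is flush with the corner).

B is a spool: two coaxial disc flanges of radius 82 mm and thickness 16 mm, joined by a core cylinder of radius 25 mm and height 79 mm. The lower flange rests on z = 0 and the three cylinders share a vertical axis.

C is a chair. The seat is a 440×413×40 mm slab with its top at z = 421 mm, on four 42×42 mm corner legs (flush with the seat edges, standing on z = 0). A flat backrest 32 mm thick, 440 mm tall, spans the full seat width and rises from the seat top along its +y edge, rear face flush with the rear of the seat.

The spool is on top of the stool. The chair is on the floor beside the stool on its +x side.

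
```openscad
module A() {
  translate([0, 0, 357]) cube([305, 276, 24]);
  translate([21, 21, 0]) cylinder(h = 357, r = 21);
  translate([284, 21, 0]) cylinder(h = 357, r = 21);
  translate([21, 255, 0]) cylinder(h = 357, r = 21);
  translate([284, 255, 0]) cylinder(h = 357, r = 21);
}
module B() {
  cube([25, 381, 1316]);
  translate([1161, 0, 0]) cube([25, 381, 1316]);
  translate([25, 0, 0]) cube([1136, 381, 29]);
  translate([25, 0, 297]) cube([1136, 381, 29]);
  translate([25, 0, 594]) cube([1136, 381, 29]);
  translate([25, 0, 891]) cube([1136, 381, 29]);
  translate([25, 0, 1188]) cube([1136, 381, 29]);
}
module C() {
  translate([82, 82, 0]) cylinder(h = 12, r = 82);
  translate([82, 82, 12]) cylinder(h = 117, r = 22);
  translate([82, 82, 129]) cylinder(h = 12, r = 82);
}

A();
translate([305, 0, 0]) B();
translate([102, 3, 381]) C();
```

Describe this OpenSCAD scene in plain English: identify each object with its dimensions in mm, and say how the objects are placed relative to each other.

A is a four-legged stool. The seat is a 305×276×24 mm slab whose top surface is at z = 381 mm; four round legs, each 42 mm in diameter, run from the floor (z = 0) to the underside of the seat, each leg's axis is inset half a diameter from the nearest pair of seat edges (so the leg's bounding box is flush with the corner).

B is a bookshelf 1186 mm wide overall, 381 mm deep and 1316 mm tall. The two sides are 25 mm thick vertical panels. 5 horizontal shelves of 29 mm thickness span between the inner faces of the sides; the lowest shelf sits on the floor and shelves are stacked with a clear vertical gap of 268 mm between each pair.

C is a spool: two coaxial disc flanges of radius 82 mm and thickness 12 mm, joined by a core cylinder of radius 22 mm and height 117 mm. The lower flange rests on z = 0 and the three cylinders share a vertical axis.

The bookshelf is against the stool's +x side, with their −y faces flush. The spool is on top of the stool.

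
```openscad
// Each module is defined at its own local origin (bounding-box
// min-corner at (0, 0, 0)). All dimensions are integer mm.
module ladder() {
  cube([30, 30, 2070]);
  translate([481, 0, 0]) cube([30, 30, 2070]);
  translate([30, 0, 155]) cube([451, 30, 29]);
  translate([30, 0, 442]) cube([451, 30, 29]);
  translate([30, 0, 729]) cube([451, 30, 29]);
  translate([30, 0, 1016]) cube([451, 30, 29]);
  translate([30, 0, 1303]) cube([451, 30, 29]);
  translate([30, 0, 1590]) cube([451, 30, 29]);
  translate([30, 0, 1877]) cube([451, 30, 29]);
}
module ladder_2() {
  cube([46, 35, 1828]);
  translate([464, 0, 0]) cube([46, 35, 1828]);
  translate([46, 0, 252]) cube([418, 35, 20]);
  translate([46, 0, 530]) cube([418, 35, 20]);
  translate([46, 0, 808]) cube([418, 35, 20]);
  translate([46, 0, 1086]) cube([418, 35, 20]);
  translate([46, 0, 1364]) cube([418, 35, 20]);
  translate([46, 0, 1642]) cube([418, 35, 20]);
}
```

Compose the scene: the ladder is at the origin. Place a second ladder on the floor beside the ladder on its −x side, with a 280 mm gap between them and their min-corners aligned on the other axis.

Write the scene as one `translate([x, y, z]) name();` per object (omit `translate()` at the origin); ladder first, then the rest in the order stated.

ladder();
translate([-790, 0, 0]) ladder_2();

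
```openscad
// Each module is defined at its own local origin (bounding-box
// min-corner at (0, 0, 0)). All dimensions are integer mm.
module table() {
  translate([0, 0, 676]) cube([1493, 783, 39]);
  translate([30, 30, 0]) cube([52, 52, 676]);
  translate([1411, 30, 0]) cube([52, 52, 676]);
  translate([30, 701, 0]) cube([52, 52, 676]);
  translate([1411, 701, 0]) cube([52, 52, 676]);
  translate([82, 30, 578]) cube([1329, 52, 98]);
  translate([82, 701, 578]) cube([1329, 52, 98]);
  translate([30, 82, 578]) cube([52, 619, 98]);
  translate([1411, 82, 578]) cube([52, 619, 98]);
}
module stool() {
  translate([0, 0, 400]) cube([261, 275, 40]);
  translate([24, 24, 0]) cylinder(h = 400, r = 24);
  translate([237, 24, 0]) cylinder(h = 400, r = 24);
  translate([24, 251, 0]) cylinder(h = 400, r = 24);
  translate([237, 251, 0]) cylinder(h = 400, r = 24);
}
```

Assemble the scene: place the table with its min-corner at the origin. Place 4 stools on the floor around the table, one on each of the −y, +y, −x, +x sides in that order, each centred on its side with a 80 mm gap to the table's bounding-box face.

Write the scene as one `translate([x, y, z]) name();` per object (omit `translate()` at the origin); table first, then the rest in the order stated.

table();
translate([616, -355, 0]) stool();
translate([616, 863, 0]) stool();
translate([-341, 254, 0]) stool();
translate([1573, 254, 0]) stool();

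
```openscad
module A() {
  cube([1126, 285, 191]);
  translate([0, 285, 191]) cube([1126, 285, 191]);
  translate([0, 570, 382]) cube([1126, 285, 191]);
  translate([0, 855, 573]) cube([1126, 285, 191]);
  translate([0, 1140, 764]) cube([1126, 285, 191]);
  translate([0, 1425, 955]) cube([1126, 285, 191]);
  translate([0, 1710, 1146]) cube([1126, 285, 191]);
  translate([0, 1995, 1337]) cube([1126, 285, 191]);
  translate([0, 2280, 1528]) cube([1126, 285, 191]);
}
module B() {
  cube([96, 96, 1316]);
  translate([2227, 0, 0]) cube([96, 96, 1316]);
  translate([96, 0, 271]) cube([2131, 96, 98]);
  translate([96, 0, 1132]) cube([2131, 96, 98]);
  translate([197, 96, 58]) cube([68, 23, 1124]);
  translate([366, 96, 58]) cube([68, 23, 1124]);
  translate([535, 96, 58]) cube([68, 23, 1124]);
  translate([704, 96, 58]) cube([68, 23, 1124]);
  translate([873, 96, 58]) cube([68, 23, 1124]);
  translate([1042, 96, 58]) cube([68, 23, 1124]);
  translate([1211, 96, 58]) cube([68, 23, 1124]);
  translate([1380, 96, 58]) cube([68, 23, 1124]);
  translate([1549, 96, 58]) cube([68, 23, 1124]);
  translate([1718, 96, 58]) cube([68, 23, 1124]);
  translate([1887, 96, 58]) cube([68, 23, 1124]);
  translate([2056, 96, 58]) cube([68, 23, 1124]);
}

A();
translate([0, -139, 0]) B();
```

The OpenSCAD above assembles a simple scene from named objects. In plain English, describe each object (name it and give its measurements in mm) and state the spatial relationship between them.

A is a straight staircase of 9 solid steps. Each step is 1126 mm wide (x), 285 mm deep (y, the going) and 191 mm tall (the rise). The first step rests on the floor; each subsequent step sits one going further in +y and one rise higher in +z, directly behind and above the previous step with no overlap.

B is a fence section. Two 96×96 mm posts, 1316 mm tall, stand on the floor with a clear span of 2131 mm between their inner faces. Two horizontal rails of 96×98 mm section span the gap between the posts with their undersides at z = 271 mm and z = 1132 mm, flush with the posts' −y face. 12 pickets, each 68 mm wide, 23 mm thick and 1124 mm tall, are fixed to the +y face of the rails with their bottoms at z = 58 mm, evenly spaced across the span with equal gaps (rounded down to the nearest mm) at the −x end and between each pair — any rounding remainder accumulates at the +x end.

The fence section is on the floor beside the staircase on its −y side.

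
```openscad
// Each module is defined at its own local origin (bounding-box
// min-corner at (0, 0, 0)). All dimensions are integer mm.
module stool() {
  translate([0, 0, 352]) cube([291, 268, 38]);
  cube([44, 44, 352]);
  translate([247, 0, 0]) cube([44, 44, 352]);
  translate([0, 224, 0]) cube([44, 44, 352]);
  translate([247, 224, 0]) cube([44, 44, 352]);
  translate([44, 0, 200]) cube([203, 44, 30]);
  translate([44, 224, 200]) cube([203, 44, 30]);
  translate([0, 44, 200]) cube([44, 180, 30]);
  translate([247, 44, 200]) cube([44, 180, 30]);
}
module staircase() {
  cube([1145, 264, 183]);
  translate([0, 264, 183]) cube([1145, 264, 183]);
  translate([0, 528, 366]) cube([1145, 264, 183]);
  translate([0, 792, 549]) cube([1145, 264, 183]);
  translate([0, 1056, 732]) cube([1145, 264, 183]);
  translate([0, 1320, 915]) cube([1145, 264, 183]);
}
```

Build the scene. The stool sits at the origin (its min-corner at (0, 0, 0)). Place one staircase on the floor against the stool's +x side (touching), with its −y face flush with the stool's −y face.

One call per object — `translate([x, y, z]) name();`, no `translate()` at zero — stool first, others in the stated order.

stool();
translate([291, 0, 0]) staircase();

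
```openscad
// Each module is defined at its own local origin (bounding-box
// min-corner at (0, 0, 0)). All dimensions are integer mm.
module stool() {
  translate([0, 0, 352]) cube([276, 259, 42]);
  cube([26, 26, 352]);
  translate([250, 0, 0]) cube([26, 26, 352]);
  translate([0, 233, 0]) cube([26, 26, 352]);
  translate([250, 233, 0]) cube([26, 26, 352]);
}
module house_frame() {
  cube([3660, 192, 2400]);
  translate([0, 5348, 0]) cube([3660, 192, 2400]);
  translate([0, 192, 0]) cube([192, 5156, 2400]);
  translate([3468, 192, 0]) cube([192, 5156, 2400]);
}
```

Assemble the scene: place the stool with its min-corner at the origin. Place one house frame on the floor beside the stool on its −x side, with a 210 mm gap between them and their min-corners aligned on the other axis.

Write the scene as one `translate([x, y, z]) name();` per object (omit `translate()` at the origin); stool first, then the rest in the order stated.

stool();
translate([-3870, 0, 0]) house_frame();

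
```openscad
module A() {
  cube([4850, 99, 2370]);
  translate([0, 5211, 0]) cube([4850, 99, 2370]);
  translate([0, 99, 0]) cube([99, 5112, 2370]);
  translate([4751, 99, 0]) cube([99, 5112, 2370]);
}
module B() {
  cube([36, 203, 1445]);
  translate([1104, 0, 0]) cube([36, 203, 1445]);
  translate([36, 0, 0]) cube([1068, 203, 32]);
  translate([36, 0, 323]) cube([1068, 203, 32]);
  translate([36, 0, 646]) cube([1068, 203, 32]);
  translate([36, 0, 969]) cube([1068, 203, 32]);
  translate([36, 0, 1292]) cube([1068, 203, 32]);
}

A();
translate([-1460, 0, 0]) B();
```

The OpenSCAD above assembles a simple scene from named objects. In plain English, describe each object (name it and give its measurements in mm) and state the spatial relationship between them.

A is the wall frame of a small rectangular building: four walls, each 2370 mm tall and 99 mm thick, enclosing a footprint 4850 mm (x) by 5310 mm (y) outside-to-outside, with no floor or roof. The front and back walls (the −y and +y sides) span the full width; the two side walls fit between them.

B is a bookshelf 1140 mm wide overall, 203 mm deep and 1445 mm tall. The two sides are 36 mm thick vertical panels. 5 horizontal shelves of 32 mm thickness span between the inner faces of the sides; the lowest shelf sits on the floor and shelves are stacked with a clear vertical gap of 291 mm between each pair.

The bookshelf is on the floor beside the house frame on its −x side.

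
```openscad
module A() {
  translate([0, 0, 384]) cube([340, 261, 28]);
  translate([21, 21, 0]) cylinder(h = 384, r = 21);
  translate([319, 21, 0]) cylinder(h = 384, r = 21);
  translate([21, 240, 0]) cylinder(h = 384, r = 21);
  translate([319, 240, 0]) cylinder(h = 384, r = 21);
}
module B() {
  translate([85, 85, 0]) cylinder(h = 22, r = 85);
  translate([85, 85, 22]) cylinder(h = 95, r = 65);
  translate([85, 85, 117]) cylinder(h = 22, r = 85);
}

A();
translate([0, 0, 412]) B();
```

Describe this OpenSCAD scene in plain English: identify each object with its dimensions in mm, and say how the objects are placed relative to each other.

A is a four-legged stool. The seat is 340×261 mm, 28 mm thick, top at z = 412 mm. It stands on four round legs, each 42 mm in diameter, from z = 0 to the seat underside, each leg's axis is inset half a diameter from the nearest pair of seat edges (so the leg's bounding box is flush with the corner).

B is a spool: two coaxial disc flanges of radius 85 mm and thickness 22 mm, joined by a core cylinder of radius 65 mm and height 95 mm. The lower flange rests on z = 0 and the three cylinders share a vertical axis.

The spool is on top of the stool.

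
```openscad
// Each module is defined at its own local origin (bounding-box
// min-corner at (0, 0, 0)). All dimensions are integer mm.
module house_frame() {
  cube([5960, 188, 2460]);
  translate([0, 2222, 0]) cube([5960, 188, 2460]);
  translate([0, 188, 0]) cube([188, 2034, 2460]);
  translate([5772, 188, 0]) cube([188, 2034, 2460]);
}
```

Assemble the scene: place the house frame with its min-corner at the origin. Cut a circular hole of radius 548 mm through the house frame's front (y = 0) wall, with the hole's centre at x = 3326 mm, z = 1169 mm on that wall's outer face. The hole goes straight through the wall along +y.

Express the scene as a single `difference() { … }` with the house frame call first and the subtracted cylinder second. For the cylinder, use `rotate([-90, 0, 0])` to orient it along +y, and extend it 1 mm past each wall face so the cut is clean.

difference() {
  house_frame();
  translate([3326, -1, 1169]) rotate([-90, 0, 0]) cylinder(h = 190, r = 548);
}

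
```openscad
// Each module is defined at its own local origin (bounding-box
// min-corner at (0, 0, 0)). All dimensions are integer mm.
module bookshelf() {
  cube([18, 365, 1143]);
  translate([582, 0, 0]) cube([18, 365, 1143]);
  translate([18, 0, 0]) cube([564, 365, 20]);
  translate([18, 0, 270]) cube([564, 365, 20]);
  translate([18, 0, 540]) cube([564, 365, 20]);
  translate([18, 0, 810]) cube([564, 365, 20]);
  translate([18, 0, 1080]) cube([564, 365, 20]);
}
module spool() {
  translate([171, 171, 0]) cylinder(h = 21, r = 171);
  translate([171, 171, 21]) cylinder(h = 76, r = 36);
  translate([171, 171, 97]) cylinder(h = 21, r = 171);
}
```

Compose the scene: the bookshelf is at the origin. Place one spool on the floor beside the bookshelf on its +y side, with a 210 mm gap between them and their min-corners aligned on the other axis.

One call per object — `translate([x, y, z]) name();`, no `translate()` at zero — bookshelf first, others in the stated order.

bookshelf();
translate([0, 575, 0]) spool();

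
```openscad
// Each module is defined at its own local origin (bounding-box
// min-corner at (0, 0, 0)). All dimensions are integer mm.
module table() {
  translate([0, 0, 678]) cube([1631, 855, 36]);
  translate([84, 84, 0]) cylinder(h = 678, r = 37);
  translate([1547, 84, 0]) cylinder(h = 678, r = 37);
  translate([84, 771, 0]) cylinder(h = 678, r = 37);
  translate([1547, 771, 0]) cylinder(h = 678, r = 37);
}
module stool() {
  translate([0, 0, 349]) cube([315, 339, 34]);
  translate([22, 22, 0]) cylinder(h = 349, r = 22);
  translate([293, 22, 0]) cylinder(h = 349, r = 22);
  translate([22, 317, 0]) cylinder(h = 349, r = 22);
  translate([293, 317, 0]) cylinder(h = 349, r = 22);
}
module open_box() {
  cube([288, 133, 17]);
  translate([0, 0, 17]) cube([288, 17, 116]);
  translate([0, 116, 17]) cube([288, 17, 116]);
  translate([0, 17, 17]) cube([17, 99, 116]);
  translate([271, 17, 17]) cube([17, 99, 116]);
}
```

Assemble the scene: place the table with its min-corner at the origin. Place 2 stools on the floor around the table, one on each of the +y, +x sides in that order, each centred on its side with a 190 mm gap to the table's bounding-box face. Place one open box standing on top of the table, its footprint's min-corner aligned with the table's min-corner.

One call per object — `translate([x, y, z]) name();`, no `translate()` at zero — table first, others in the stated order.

table();
translate([658, 1045, 0]) stool();
translate([1821, 258, 0]) stool();
translate([0, 0, 714]) open_box();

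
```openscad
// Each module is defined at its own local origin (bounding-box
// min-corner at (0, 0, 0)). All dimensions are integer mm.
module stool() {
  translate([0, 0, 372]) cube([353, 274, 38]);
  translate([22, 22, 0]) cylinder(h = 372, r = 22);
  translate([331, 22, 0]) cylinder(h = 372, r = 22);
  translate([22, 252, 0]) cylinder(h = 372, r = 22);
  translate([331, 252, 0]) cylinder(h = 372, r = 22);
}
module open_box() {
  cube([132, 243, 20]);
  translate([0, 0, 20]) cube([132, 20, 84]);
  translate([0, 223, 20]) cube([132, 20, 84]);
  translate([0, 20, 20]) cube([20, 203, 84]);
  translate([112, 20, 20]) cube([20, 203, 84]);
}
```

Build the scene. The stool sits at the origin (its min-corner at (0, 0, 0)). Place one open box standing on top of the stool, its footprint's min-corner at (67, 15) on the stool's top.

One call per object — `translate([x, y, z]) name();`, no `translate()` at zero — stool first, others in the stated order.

stool();
translate([67, 15, 410]) open_box();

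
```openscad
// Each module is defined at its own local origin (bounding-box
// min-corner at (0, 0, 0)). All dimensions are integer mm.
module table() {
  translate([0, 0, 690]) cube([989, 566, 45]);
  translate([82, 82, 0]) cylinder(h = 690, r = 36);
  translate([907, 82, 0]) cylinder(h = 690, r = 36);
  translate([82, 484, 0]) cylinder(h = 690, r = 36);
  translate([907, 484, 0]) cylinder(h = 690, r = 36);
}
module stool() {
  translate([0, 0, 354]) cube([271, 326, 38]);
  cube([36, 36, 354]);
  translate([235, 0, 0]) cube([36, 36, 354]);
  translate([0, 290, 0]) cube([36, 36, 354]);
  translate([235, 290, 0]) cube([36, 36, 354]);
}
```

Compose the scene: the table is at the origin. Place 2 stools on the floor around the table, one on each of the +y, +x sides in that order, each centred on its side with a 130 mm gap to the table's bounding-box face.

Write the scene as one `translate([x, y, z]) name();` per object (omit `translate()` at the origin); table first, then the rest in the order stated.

table();
translate([359, 696, 0]) stool();
translate([1119, 120, 0]) stool();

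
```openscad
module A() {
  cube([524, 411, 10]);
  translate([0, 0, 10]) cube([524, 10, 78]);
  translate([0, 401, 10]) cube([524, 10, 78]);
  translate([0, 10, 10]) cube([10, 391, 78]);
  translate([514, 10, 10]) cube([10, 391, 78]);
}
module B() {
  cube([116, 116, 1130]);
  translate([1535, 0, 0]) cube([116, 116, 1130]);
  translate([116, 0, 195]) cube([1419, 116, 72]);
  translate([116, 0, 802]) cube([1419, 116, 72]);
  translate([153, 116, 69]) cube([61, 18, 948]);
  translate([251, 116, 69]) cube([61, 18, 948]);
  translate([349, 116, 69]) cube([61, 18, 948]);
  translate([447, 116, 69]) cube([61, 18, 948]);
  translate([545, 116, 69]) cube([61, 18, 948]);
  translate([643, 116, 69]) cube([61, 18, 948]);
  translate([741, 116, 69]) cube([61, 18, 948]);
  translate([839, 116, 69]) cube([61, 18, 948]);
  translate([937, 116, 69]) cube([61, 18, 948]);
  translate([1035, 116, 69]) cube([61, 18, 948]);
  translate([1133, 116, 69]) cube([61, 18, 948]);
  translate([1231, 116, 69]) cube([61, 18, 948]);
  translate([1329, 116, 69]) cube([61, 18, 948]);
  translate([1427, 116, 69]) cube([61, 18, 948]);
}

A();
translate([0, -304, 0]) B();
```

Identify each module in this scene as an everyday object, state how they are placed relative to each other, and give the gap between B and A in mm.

A is an open box. B is a fence section. The fence section is on the floor beside the open box on its −y side. The gap between the fence section and the open box is 170 mm.

The fence section's nearest face is 170 mm from the open box's −y face.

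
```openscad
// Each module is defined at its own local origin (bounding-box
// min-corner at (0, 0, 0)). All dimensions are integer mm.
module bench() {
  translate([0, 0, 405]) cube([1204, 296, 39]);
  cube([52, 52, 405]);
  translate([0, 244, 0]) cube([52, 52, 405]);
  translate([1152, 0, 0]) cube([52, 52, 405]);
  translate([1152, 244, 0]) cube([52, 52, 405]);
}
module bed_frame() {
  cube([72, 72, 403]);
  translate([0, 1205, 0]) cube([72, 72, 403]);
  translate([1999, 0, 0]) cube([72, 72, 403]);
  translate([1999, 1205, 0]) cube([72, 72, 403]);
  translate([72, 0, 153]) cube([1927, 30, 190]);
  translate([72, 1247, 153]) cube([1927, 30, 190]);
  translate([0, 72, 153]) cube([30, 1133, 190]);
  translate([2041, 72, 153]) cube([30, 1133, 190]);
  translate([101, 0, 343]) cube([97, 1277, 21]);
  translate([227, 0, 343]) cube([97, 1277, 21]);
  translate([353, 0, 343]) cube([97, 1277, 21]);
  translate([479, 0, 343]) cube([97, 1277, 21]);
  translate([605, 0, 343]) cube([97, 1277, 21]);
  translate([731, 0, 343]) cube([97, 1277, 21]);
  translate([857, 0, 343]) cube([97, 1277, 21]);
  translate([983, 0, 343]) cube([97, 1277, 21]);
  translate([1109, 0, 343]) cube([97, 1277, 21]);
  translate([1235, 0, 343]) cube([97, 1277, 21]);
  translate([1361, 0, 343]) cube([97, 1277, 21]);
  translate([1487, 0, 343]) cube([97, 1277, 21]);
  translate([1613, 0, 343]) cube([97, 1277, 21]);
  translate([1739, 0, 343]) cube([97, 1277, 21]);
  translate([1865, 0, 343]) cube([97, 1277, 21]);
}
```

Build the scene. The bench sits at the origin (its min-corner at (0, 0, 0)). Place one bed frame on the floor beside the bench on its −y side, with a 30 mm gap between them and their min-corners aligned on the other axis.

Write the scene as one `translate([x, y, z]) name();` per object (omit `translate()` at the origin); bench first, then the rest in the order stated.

bench();
translate([0, -1307, 0]) bed_frame();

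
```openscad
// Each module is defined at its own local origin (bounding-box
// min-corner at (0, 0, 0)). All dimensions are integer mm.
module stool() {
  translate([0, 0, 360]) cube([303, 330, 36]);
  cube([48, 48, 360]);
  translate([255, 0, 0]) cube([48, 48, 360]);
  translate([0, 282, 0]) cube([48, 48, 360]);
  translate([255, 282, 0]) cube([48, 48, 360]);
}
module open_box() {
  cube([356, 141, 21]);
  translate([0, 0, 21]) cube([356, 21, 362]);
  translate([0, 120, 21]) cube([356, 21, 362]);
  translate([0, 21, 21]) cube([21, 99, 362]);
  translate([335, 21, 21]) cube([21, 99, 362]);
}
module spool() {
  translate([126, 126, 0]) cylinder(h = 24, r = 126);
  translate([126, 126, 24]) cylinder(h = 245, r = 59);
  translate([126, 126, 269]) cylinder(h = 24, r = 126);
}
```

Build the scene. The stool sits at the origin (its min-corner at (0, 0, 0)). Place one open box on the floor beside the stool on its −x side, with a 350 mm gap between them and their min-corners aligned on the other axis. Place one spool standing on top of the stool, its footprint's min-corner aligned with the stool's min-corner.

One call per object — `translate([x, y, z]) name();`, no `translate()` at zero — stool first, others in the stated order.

stool();
translate([-706, 0, 0]) open_box();
translate([0, 0, 396]) spool();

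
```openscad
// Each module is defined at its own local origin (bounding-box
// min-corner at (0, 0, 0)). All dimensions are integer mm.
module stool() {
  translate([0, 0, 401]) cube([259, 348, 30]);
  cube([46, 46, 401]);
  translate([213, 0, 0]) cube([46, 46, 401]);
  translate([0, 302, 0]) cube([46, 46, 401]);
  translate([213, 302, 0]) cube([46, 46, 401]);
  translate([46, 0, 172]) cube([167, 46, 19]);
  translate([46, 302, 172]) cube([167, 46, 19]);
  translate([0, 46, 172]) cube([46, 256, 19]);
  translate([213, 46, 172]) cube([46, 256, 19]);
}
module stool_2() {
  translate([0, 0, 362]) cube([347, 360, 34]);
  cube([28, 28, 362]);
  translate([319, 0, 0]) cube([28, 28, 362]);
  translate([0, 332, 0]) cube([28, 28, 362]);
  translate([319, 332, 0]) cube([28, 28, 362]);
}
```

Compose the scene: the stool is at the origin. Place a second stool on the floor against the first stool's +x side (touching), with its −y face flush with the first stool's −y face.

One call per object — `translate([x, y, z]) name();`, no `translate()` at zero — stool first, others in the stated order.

stool();
translate([259, 0, 0]) stool_2();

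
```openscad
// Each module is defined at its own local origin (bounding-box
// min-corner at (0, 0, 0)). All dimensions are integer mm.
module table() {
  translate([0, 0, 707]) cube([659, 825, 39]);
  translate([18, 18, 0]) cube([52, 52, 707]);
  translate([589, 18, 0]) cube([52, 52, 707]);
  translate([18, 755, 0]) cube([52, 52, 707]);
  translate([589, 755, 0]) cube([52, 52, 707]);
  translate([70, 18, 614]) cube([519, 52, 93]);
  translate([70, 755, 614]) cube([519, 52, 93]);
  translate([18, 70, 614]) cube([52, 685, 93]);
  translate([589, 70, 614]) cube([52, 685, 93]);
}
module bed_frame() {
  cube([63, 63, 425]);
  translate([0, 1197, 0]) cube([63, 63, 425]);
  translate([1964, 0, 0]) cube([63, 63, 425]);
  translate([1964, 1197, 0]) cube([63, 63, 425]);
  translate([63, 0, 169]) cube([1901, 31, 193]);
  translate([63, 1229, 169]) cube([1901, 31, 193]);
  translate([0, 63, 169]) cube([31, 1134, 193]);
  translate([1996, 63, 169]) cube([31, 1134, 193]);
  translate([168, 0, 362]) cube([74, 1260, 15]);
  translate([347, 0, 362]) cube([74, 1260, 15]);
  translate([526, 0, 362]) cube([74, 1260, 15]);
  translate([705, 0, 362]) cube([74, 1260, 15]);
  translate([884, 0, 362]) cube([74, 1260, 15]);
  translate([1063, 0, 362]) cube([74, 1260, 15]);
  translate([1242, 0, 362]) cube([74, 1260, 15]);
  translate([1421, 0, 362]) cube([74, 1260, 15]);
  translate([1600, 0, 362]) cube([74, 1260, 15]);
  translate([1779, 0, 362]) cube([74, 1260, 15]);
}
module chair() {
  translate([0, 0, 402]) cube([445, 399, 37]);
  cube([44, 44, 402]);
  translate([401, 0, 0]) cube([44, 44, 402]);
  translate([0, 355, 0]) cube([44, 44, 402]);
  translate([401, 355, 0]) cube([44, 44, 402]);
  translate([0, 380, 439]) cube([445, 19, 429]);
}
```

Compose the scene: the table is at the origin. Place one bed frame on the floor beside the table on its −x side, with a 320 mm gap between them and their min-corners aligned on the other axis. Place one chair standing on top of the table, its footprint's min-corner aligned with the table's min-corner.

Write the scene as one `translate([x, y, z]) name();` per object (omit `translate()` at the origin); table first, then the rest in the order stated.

table();
translate([-2347, 0, 0]) bed_frame();
translate([0, 0, 746]) chair();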